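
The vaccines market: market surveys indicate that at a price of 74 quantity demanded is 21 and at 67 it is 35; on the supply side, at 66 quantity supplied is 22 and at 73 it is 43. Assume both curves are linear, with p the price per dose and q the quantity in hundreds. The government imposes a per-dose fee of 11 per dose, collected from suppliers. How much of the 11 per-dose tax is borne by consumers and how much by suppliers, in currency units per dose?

Demand slope: (35 − 21)/(67 − 74) = -2, so qd = 169 − 2p.
Supply slope: (43 − 22)/(73 − 66) = 3, so qs = 3p − 176.
Without the tax, 169 − 2p = 3p − 176 gives 5p = 345, so p* = 69 and q* = 31.
With the tax collected from suppliers, supply shifts: qs = 3(p − 11) − 176.
Solving gives q = 17.8 with consumers paying 75.6 and suppliers receiving 64.6 (the 11 wedge).
Burden on consumers: 6.6; on suppliers: 4.4. (They sum to 11.)

Consumers bear 6.6 per dose; suppliers bear 4.4 per dose.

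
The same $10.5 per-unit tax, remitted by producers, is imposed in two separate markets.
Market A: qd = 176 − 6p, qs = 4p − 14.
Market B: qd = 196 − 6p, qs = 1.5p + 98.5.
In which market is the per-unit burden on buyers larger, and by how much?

Market A: pre-tax p* = $19, q* = 62; post-tax q = 36.8; per-unit burden on buyers = $4.2.
Market B: pre-tax p* = $13, q* = 118; post-tax q = 105.4; per-unit burden on buyers = $2.1.
Difference: $4.2 vs $2.1 → market A is larger by $2.1.

Market A, by $2.1.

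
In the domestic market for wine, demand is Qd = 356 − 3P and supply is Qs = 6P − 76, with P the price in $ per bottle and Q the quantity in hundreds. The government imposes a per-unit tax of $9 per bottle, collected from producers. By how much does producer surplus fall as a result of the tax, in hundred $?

Producer surplus falls by $609 hundred.

Without the tax, 356 − 3P = 6P − 76 gives 9P = 432, so P* = $48 and Q* = 212.
With the tax collected from producers, supply shifts: Qs = 6(P − 9) − 76.
New equilibrium: consumers pay $54, producers receive $45, Q = 194. (Wedge: Pb − Ps = 9.)
ΔPS is the trapezoid between Q = 194 and Q = 212 of height $3: ½ · (212 + 194) · 3 = $609.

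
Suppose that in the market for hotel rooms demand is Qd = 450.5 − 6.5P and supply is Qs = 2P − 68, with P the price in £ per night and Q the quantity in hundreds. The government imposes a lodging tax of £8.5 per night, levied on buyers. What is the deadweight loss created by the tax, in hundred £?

Without the tax, 450.5 − 6.5P = 2P − 68 gives 8.5P = 518.5, so P* = £61 and Q* = 54.
With the tax collected from buyers, demand (in seller-price terms) shifts: Qd = 450.5 − 6.5(P + 8.5).
Solving gives Q = 41 with buyers paying £63 and producers receiving £54.5 (the £8.5 wedge).
Quantity falls by |ΔQ| = |54 − 41| = 13.
DWL = ½ · t · |ΔQ| = ½ · 8.5 · 13 = £55.25.

Deadweight loss = £55.25 hundred.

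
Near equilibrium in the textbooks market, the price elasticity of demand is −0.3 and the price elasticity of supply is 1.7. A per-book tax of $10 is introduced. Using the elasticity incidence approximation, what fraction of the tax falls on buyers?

Buyers' share ≈ 0.85.

Incidence ratio: buyers' share ≈ εs / (εs + |εd|) = 1.7 / (1.7 + 0.3) = 0.85.
Supply is the more elastic side, so buyers bear the larger share.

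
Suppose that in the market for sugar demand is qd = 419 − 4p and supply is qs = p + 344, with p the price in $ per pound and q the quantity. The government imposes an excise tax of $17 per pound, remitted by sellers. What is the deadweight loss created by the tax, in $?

Deadweight loss = $115.6.

Without the tax, 419 − 4p = p + 344 gives 5p = 75, so p* = $15 and q* = 359.
With the tax collected from sellers, supply shifts: qs = (p − 17) + 344.
New equilibrium: consumers pay $18.4, sellers receive $1.4, q = 345.4. (Wedge: pb − ps = 17.)
Quantity falls by |ΔQ| = |359 − 345.4| = 13.6.
DWL = ½ · t · |ΔQ| = ½ · 17 · 13.6 = $115.6.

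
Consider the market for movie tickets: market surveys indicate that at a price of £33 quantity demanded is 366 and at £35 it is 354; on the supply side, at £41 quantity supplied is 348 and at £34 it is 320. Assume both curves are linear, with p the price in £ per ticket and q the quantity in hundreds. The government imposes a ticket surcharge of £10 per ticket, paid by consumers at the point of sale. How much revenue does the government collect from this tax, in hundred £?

Demand slope: (354 − 366)/(35 − 33) = -6, so qd = 564 − 6p.
Supply slope: (320 − 348)/(34 − 41) = 4, so qs = 4p + 184.
Before the tax: set 564 − 6p = 4p + 184 → p* = £38, q* = 336.
With the tax collected from consumers, demand (in seller-price terms) shifts: qd = 564 − 6(p + 10).
Solving gives q = 312 with consumers paying £42 and producers receiving £32 (the £10 wedge).
Revenue = t · Q = 10 · 312 = £3120.

Tax revenue = £3120 hundred.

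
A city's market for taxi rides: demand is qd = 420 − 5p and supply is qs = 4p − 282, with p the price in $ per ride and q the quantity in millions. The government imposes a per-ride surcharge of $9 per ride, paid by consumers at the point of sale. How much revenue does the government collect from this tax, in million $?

Without the tax, 420 − 5p = 4p − 282 gives 9p = 702, so p* = $78 and q* = 30.
With the tax collected from consumers, demand (in seller-price terms) shifts: qd = 420 − 5(p + 9).
Solving gives q = 10 with consumers paying $82 and producers receiving $73 (the $9 wedge).
Revenue = t · Q = 9 · 10 = $90.

Tax revenue = $90 million.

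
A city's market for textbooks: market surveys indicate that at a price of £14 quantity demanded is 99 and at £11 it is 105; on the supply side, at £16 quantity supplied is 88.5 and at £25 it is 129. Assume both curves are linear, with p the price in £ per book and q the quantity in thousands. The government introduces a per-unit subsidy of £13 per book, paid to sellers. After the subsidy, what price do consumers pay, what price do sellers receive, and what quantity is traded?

Demand slope: (105 − 99)/(11 − 14) = -2, so qd = 127 − 2p.
Supply slope: (129 − 88.5)/(25 − 16) = 4.5, so qs = 4.5p + 16.5.
Before the subsidy: set 127 − 2p = 4.5p + 16.5 → p* = £17, q* = 93.
With a per-unit subsidy paid to sellers, each receives p + 13 per unit sold, so supply becomes qs = 4.5(p + 13) + 16.5.
New equilibrium: consumers pay £8, sellers receive £21, q = 111. (Wedge: pb − ps = −13.)

Consumers pay £8; sellers receive £21; quantity = 111.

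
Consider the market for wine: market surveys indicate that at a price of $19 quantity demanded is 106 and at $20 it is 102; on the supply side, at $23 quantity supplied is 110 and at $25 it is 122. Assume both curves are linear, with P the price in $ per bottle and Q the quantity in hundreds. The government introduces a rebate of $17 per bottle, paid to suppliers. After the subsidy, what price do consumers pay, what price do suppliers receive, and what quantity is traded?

Consumers pay $10.8; suppliers receive $27.8; quantity = 138.8.

Demand slope: (102 − 106)/(20 − 19) = -4, so Qd = 182 − 4P.
Supply slope: (122 − 110)/(25 − 23) = 6, so Qs = 6P − 28.
Before the subsidy: set 182 − 4P = 6P − 28 → P* = $21, Q* = 98.
With a per-unit subsidy paid to suppliers, each receives P + 17 per unit sold, so supply becomes Qs = 6(P + 17) − 28.
New equilibrium: consumers pay $10.8, suppliers receive $27.8, Q = 138.8. (Wedge: Pb − Ps = −17.)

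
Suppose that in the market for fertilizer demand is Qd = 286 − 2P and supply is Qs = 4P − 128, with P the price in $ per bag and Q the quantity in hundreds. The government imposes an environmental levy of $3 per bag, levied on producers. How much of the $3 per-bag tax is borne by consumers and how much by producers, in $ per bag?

Consumers bear $2 per bag; producers bear $1 per bag.

Before the tax: set 286 − 2P = 4P − 128 → P* = $69, Q* = 148.
With the tax collected from producers, supply shifts: Qs = 4(P − 3) − 128.
Solving gives Q = 144 with consumers paying $71 and producers receiving $68 (the $3 wedge).
Burden on consumers: $2; on producers: $1. (They sum to $3.)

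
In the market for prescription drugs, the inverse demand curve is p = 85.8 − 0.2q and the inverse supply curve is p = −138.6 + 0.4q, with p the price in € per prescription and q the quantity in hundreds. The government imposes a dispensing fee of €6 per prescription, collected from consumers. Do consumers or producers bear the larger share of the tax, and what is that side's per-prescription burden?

Rewrite in direct form: qd = 429 − 5p and qs = 2.5p + 346.5.
Without the tax, 429 − 5p = 2.5p + 346.5 gives 7.5p = 82.5, so p* = €11 and q* = 374.
With the tax collected from consumers, demand (in seller-price terms) shifts: qd = 429 − 5(p + 6).
Solving gives q = 364 with consumers paying €13 and producers receiving €7 (the €6 wedge).
Per-prescription burden: consumers €2, producers €4.
Producers take the larger share because supply is less price-elastic here (demand slope 5 vs supply slope 2.5).
The less price-elastic side of the market bears the larger share of a per-unit tax.

Producers bear the larger share: €4 per prescription.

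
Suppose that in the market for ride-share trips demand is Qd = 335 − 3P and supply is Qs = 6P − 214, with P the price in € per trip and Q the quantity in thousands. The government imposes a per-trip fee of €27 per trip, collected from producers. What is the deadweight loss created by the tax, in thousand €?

Deadweight loss = €729 thousand.

Before the tax: set 335 − 3P = 6P − 214 → P* = €61, Q* = 152.
With the tax collected from producers, supply shifts: Qs = 6(P − 27) − 214.
New equilibrium: buyers pay €79, producers receive €52, Q = 98. (Wedge: Pb − Ps = 27.)
Quantity falls by |ΔQ| = |152 − 98| = 54.
DWL = ½ · t · |ΔQ| = ½ · 27 · 54 = €729.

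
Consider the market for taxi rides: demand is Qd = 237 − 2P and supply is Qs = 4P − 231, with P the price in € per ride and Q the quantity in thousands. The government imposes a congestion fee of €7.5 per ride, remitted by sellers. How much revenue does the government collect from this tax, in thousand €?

Before the tax: set 237 − 2P = 4P − 231 → P* = €78, Q* = 81.
With the tax collected from sellers, supply shifts: Qs = 4(P − 7.5) − 231.
New equilibrium: buyers pay €83, sellers receive €75.5, Q = 71. (Wedge: Pb − Ps = 7.5.)
Revenue = t · Q = 7.5 · 71 = €532.5.

Tax revenue = €532.5 thousand.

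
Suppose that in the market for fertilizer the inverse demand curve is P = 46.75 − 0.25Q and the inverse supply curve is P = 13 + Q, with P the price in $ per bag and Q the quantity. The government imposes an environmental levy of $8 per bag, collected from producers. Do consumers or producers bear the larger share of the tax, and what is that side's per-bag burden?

Inverting to Q(P) form: Qd = 187 − 4P; Qs = P − 13.
Without the tax, 187 − 4P = P − 13 gives 5P = 200, so P* = $40 and Q* = 27.
With the tax collected from producers, supply shifts: Qs = (P − 8) − 13.
Solving gives Q = 20.6 with consumers paying $41.6 and producers receiving $33.6 (the $8 wedge).
Per-bag burden: consumers $1.6, producers $6.4.
Producers take the larger share because supply is less price-elastic here (demand slope 4 vs supply slope 1).
The less price-elastic side of the market bears the larger share of a per-unit tax.

Producers bear the larger share: $6.4 per bag.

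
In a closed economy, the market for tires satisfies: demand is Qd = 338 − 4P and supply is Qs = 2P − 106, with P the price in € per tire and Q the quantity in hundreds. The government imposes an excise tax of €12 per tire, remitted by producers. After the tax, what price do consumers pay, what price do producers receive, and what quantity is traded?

Before the tax: set 338 − 4P = 2P − 106 → P* = €74, Q* = 42.
With the tax collected from producers, supply shifts: Qs = 2(P − 12) − 106.
Solving gives Q = 26 with consumers paying €78 and producers receiving €66 (the €12 wedge).
The less price-elastic side of the market bears the larger share of a per-unit tax.

Consumers pay €78; producers receive €66; quantity = 26.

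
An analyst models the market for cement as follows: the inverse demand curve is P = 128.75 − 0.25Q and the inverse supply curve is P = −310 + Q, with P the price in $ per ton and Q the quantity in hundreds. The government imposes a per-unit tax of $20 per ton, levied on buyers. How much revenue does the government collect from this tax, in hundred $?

Tax revenue = $6700 hundred.

Rewrite in direct form: Qd = 515 − 4P and Qs = P + 310.
Before the tax: set 515 − 4P = P + 310 → P* = $41, Q* = 351.
With the tax collected from buyers, demand (in seller-price terms) shifts: Qd = 515 − 4(P + 20).
Solving gives Q = 335 with buyers paying $45 and sellers receiving $25 (the $20 wedge).
Revenue = t · Q = 20 · 335 = $6700.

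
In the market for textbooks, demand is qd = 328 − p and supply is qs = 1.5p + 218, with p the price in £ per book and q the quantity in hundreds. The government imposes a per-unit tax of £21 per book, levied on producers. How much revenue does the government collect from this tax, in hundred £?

Before the tax: set 328 − p = 1.5p + 218 → p* = £44, q* = 284.
With the tax collected from producers, supply shifts: qs = 1.5(p − 21) + 218.
New equilibrium: consumers pay £56.6, producers receive £35.6, q = 271.4. (Wedge: pb − ps = 21.)
Revenue = t · Q = 21 · 271.4 = £5699.4.

Tax revenue = £5699.4 hundred.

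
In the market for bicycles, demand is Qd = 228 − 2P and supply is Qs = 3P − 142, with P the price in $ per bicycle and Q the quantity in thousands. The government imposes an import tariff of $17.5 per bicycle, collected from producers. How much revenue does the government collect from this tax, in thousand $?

Before the tax: set 228 − 2P = 3P − 142 → P* = $74, Q* = 80.
With the tax collected from producers, supply shifts: Qs = 3(P − 17.5) − 142.
New equilibrium: buyers pay $84.5, producers receive $67, Q = 59. (Wedge: Pb − Ps = 17.5.)
Revenue = t · Q = 17.5 · 59 = $1032.5.

Tax revenue = $1032.5 thousand.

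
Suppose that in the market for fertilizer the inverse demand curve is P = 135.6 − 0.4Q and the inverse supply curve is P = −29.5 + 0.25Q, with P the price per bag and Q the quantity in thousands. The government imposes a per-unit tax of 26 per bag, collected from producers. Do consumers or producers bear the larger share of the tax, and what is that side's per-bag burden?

Rewrite in direct form: Qd = 339 − 2.5P and Qs = 4P + 118.
Without the tax, 339 − 2.5P = 4P + 118 gives 6.5P = 221, so P* = 34 and Q* = 254.
With the tax collected from producers, supply shifts: Qs = 4(P − 26) + 118.
Solving gives Q = 214 with consumers paying 50 and producers receiving 24 (the 26 wedge).
Per-bag burden: consumers 16, producers 10.
Consumers take the larger share because demand is less price-elastic here (demand slope 2.5 vs supply slope 4).
The less price-elastic side of the market bears the larger share of a per-unit tax.

Consumers bear the larger share: 16 per bag.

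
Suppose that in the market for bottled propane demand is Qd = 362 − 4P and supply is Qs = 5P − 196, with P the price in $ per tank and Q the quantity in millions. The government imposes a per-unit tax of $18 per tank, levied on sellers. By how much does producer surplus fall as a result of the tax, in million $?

Without the tax, 362 − 4P = 5P − 196 gives 9P = 558, so P* = $62 and Q* = 114.
With the tax collected from sellers, supply shifts: Qs = 5(P − 18) − 196.
Solving gives Q = 74 with consumers paying $72 and sellers receiving $54 (the $18 wedge).
ΔPS is the trapezoid between Q = 74 and Q = 114 of height $8: ½ · (114 + 74) · 8 = $752.

Producer surplus falls by $752 million.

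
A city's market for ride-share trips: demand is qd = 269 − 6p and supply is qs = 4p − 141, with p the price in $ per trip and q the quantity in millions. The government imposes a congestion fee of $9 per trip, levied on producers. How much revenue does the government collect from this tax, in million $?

Before the tax: set 269 − 6p = 4p − 141 → p* = $41, q* = 23.
With the tax collected from producers, supply shifts: qs = 4(p − 9) − 141.
Solving gives q = 1.4 with buyers paying $44.6 and producers receiving $35.6 (the $9 wedge).
Revenue = t · Q = 9 · 1.4 = $12.6.

Tax revenue = $12.6 million.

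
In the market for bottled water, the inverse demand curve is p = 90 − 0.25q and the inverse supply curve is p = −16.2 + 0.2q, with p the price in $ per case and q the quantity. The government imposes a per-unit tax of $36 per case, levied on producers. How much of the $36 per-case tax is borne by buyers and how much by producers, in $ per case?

Inverting to q(p) form: qd = 360 − 4p; qs = 5p + 81.
Before the tax: set 360 − 4p = 5p + 81 → p* = $31, q* = 236.
With the tax collected from producers, supply shifts: qs = 5(p − 36) + 81.
New equilibrium: buyers pay $51, producers receive $15, q = 156. (Wedge: pb − ps = 36.)
Burden on buyers: $20; on producers: $16. (They sum to $36.)

Buyers bear $20 per case; producers bear $16 per case.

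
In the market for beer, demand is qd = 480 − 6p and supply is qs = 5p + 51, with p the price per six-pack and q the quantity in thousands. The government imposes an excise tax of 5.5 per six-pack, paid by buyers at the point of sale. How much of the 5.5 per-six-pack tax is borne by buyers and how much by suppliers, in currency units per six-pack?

Without the tax, 480 − 6p = 5p + 51 gives 11p = 429, so p* = 39 and q* = 246.
With the tax collected from buyers, demand (in seller-price terms) shifts: qd = 480 − 6(p + 5.5).
Solving gives q = 231 with buyers paying 41.5 and suppliers receiving 36 (the 5.5 wedge).
Burden on buyers: 2.5; on suppliers: 3. (They sum to 5.5.)

Buyers bear 2.5 per six-pack; suppliers bear 3 per six-pack.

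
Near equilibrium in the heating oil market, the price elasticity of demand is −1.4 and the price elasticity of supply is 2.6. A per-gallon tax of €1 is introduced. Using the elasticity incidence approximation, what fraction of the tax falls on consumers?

Consumers' share ≈ 0.65.

Incidence ratio: consumers' share ≈ εs / (εs + |εd|) = 2.6 / (2.6 + 1.4) = 0.65.
Supply is the more elastic side, so consumers bear the larger share.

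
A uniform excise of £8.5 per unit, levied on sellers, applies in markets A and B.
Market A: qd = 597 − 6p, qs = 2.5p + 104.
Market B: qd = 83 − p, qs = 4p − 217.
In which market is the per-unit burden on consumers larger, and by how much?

Market B, by £4.3.

Market A: pre-tax p* = £58, q* = 249; post-tax q = 234; per-unit burden on consumers = £2.5.
Market B: pre-tax p* = £60, q* = 23; post-tax q = 16.2; per-unit burden on consumers = £6.8.
Difference: £2.5 vs £6.8 → market B is larger by £4.3.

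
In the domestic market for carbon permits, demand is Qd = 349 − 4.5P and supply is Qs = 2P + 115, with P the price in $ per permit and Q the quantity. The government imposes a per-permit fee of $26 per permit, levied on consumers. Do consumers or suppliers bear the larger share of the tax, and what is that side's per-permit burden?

Without the tax, 349 − 4.5P = 2P + 115 gives 6.5P = 234, so P* = $36 and Q* = 187.
With the tax collected from consumers, demand (in seller-price terms) shifts: Qd = 349 − 4.5(P + 26).
Solving gives Q = 151 with consumers paying $44 and suppliers receiving $18 (the $26 wedge).
Per-permit burden: consumers $8, suppliers $18.
Suppliers take the larger share because supply is less price-elastic here (demand slope 4.5 vs supply slope 2).
The less price-elastic side of the market bears the larger share of a per-unit tax.

Suppliers bear the larger share: $18 per permit.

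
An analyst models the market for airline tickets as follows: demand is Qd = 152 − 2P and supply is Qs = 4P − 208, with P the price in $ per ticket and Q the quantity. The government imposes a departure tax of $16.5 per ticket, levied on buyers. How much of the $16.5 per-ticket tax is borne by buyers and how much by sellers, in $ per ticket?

Buyers bear $11 per ticket; sellers bear $5.5 per ticket.

Before the tax: set 152 − 2P = 4P − 208 → P* = $60, Q* = 32.
With the tax collected from buyers, demand (in seller-price terms) shifts: Qd = 152 − 2(P + 16.5).
Solving gives Q = 10 with buyers paying $71 and sellers receiving $54.5 (the $16.5 wedge).
Burden on buyers: $11; on sellers: $5.5. (They sum to $16.5.)
The less price-elastic side of the market bears the larger share of a per-unit tax.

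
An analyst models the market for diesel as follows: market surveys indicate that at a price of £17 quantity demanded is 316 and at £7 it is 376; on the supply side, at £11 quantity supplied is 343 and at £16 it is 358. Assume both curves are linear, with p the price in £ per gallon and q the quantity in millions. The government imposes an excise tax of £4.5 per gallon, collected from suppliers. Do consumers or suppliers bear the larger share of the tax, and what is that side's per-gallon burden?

Demand slope: (376 − 316)/(7 − 17) = -6, so qd = 418 − 6p.
Supply slope: (358 − 343)/(16 − 11) = 3, so qs = 3p + 310.
Before the tax: set 418 − 6p = 3p + 310 → p* = £12, q* = 346.
With the tax collected from suppliers, supply shifts: qs = 3(p − 4.5) + 310.
Solving gives q = 337 with consumers paying £13.5 and suppliers receiving £9 (the £4.5 wedge).
Per-gallon burden: consumers £1.5, suppliers £3.
Suppliers take the larger share because supply is less price-elastic here (demand slope 6 vs supply slope 3).

Suppliers bear the larger share: £3 per gallon.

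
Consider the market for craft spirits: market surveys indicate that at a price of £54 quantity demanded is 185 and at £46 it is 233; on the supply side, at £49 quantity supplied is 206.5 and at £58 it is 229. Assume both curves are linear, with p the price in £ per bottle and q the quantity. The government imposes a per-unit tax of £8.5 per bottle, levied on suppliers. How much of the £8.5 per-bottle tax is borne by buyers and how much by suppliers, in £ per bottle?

Demand slope: (233 − 185)/(46 − 54) = -6, so qd = 509 − 6p.
Supply slope: (229 − 206.5)/(58 − 49) = 2.5, so qs = 2.5p + 84.
Before the tax: set 509 − 6p = 2.5p + 84 → p* = £50, q* = 209.
With the tax collected from suppliers, supply shifts: qs = 2.5(p − 8.5) + 84.
New equilibrium: buyers pay £52.5, suppliers receive £44, q = 194. (Wedge: pb − ps = 8.5.)
Burden on buyers: £2.5; on suppliers: £6. (They sum to £8.5.)
The less price-elastic side of the market bears the larger share of a per-unit tax.

Buyers bear £2.5 per bottle; suppliers bear £6 per bottle.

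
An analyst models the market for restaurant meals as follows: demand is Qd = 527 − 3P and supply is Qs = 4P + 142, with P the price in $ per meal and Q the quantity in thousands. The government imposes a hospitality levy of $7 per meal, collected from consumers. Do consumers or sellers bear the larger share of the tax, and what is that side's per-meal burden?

Consumers bear the larger share: $4 per meal.

Without the tax, 527 − 3P = 4P + 142 gives 7P = 385, so P* = $55 and Q* = 362.
With the tax collected from consumers, demand (in seller-price terms) shifts: Qd = 527 − 3(P + 7).
New equilibrium: consumers pay $59, sellers receive $52, Q = 350. (Wedge: Pb − Ps = 7.)
Per-meal burden: consumers $4, sellers $3.
Consumers take the larger share because demand is less price-elastic here (demand slope 3 vs supply slope 4).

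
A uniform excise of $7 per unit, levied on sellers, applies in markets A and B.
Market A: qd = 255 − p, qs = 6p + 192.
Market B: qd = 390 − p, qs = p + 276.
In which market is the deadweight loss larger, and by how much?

Market A: pre-tax p* = $9, q* = 246; post-tax q = 240; deadweight loss = $21.
Market B: pre-tax p* = $57, q* = 333; post-tax q = 329.5; deadweight loss = $12.25.
Difference: $21 vs $12.25 → market A is larger by $8.75.

Market A, by $8.75.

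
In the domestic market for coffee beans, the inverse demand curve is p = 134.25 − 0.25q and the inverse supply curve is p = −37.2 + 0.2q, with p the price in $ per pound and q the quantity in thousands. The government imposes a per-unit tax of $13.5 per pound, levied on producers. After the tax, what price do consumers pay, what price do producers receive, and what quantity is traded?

Rewrite in direct form: qd = 537 − 4p and qs = 5p + 186.
Before the tax: set 537 − 4p = 5p + 186 → p* = $39, q* = 381.
With the tax collected from producers, supply shifts: qs = 5(p − 13.5) + 186.
New equilibrium: consumers pay $46.5, producers receive $33, q = 351. (Wedge: pb − ps = 13.5.)

Consumers pay $46.5; producers receive $33; quantity = 351.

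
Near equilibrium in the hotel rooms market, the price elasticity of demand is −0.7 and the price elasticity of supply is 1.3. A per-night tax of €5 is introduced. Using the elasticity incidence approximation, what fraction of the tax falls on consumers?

Consumers' share ≈ 0.65.

Incidence ratio: consumers' share ≈ εs / (εs + |εd|) = 1.3 / (1.3 + 0.7) = 0.65.
Supply is the more elastic side, so consumers bear the larger share.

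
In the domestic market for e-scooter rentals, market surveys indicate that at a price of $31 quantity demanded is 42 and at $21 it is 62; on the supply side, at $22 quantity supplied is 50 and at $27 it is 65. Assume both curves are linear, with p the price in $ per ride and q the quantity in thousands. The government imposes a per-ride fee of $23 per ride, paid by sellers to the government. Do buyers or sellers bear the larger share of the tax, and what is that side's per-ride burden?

Demand slope: (62 − 42)/(21 − 31) = -2, so qd = 104 − 2p.
Supply slope: (65 − 50)/(27 − 22) = 3, so qs = 3p − 16.
Before the tax: set 104 − 2p = 3p − 16 → p* = $24, q* = 56.
With the tax collected from sellers, supply shifts: qs = 3(p − 23) − 16.
Solving gives q = 28.4 with buyers paying $37.8 and sellers receiving $14.8 (the $23 wedge).
Per-ride burden: buyers $13.8, sellers $9.2.
Buyers take the larger share because demand is less price-elastic here (demand slope 2 vs supply slope 3).

Buyers bear the larger share: $13.8 per ride.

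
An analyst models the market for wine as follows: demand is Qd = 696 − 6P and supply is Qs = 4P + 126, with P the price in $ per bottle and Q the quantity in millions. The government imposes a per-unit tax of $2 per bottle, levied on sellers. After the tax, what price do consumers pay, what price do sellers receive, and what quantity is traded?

Before the tax: set 696 − 6P = 4P + 126 → P* = $57, Q* = 354.
With the tax collected from sellers, supply shifts: Qs = 4(P − 2) + 126.
New equilibrium: consumers pay $57.8, sellers receive $55.8, Q = 349.2. (Wedge: Pb − Ps = 2.)

Consumers pay $57.8; sellers receive $55.8; quantity = 349.2.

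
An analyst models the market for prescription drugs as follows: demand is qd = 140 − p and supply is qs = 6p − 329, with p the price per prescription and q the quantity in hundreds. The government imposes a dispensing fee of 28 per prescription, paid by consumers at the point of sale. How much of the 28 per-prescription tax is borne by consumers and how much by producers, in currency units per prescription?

Before the tax: set 140 − p = 6p − 329 → p* = 67, q* = 73.
With the tax collected from consumers, demand (in seller-price terms) shifts: qd = 140 − (p + 28).
New equilibrium: consumers pay 91, producers receive 63, q = 49. (Wedge: pb − ps = 28.)
Burden on consumers: 24; on producers: 4. (They sum to 28.)
The less price-elastic side of the market bears the larger share of a per-unit tax.

Consumers bear 24 per prescription; producers bear 4 per prescription.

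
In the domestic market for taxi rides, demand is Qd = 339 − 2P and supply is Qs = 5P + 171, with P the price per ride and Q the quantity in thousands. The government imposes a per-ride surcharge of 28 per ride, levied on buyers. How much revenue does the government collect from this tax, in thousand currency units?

Tax revenue = 7028 thousand.

Without the tax, 339 − 2P = 5P + 171 gives 7P = 168, so P* = 24 and Q* = 291.
With the tax collected from buyers, demand (in seller-price terms) shifts: Qd = 339 − 2(P + 28).
New equilibrium: buyers pay 44, sellers receive 16, Q = 251. (Wedge: Pb − Ps = 28.)
Revenue = t · Q = 28 · 251 = 7028.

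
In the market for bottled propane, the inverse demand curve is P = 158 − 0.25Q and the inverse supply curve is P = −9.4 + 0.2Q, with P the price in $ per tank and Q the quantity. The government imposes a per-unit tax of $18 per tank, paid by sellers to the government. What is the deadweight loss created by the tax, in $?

Inverting to Q(P) form: Qd = 632 − 4P; Qs = 5P + 47.
Without the tax, 632 − 4P = 5P + 47 gives 9P = 585, so P* = $65 and Q* = 372.
With the tax collected from sellers, supply shifts: Qs = 5(P − 18) + 47.
Solving gives Q = 332 with consumers paying $75 and sellers receiving $57 (the $18 wedge).
Quantity falls by |ΔQ| = |372 − 332| = 40.
DWL = ½ · t · |ΔQ| = ½ · 18 · 40 = $360.

Deadweight loss = $360.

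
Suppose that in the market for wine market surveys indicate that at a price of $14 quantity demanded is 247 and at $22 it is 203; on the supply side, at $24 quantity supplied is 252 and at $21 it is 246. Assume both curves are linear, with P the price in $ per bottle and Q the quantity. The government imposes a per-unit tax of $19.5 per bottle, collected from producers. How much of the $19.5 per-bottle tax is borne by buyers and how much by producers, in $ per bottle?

Buyers bear $5.2 per bottle; producers bear $14.3 per bottle.

Demand slope: (203 − 247)/(22 − 14) = -5.5, so Qd = 324 − 5.5P.
Supply slope: (246 − 252)/(21 − 24) = 2, so Qs = 2P + 204.
Before the tax: set 324 − 5.5P = 2P + 204 → P* = $16, Q* = 236.
With the tax collected from producers, supply shifts: Qs = 2(P − 19.5) + 204.
Solving gives Q = 207.4 with buyers paying $21.2 and producers receiving $1.7 (the $19.5 wedge).
Burden on buyers: $5.2; on producers: $14.3. (They sum to $19.5.)
The less price-elastic side of the market bears the larger share of a per-unit tax.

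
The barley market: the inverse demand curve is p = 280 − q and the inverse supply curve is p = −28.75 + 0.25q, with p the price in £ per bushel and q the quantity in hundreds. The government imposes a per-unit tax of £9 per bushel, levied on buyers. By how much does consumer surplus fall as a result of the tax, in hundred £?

Consumer surplus falls by £1752.48 hundred.

Rewrite in direct form: qd = 280 − p and qs = 4p + 115.
Before the tax: set 280 − p = 4p + 115 → p* = £33, q* = 247.
With the tax collected from buyers, demand (in seller-price terms) shifts: qd = 280 − (p + 9).
New equilibrium: buyers pay £40.2, producers receive £31.2, q = 239.8. (Wedge: pb − ps = 9.)
ΔCS is the trapezoid between Q = 239.8 and Q = 247 of height £7.2: ½ · (247 + 239.8) · 7.2 = £1752.48.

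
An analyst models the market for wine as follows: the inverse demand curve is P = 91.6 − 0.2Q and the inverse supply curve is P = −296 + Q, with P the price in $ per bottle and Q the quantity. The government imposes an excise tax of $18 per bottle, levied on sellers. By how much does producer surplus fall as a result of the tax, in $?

Producer surplus falls by $4732.5.

Rewrite in direct form: Qd = 458 − 5P and Qs = P + 296.
Before the tax: set 458 − 5P = P + 296 → P* = $27, Q* = 323.
With the tax collected from sellers, supply shifts: Qs = (P − 18) + 296.
New equilibrium: buyers pay $30, sellers receive $12, Q = 308. (Wedge: Pb − Ps = 18.)
ΔPS is the trapezoid between Q = 308 and Q = 323 of height $15: ½ · (323 + 308) · 15 = $4732.5.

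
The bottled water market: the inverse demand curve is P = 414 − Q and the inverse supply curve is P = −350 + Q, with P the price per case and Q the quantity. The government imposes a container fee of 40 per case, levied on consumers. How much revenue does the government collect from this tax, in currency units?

Tax revenue = 14480.

Inverting to Q(P) form: Qd = 414 − P; Qs = P + 350.
Before the tax: set 414 − P = P + 350 → P* = 32, Q* = 382.
With the tax collected from consumers, demand (in seller-price terms) shifts: Qd = 414 − (P + 40).
New equilibrium: consumers pay 52, sellers receive 12, Q = 362. (Wedge: Pb − Ps = 40.)
Revenue = t · Q = 40 · 362 = 14480.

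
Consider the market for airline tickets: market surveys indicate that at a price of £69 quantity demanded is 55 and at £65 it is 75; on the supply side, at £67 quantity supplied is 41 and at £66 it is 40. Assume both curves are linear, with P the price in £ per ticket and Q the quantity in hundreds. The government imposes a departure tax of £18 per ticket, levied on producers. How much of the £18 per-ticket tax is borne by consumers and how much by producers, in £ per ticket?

Demand slope: (75 − 55)/(65 − 69) = -5, so Qd = 400 − 5P.
Supply slope: (40 − 41)/(66 − 67) = 1, so Qs = P − 26.
Before the tax: set 400 − 5P = P − 26 → P* = £71, Q* = 45.
With the tax collected from producers, supply shifts: Qs = (P − 18) − 26.
New equilibrium: consumers pay £74, producers receive £56, Q = 30. (Wedge: Pb − Ps = 18.)
Burden on consumers: £3; on producers: £15. (They sum to £18.)

Consumers bear £3 per ticket; producers bear £15 per ticket.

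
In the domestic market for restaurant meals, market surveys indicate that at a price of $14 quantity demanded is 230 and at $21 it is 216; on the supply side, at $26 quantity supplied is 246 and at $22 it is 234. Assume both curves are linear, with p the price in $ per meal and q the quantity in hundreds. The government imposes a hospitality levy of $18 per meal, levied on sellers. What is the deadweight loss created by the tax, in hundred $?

Demand slope: (216 − 230)/(21 − 14) = -2, so qd = 258 − 2p.
Supply slope: (234 − 246)/(22 − 26) = 3, so qs = 3p + 168.
Without the tax, 258 − 2p = 3p + 168 gives 5p = 90, so p* = $18 and q* = 222.
With the tax collected from sellers, supply shifts: qs = 3(p − 18) + 168.
Solving gives q = 200.4 with consumers paying $28.8 and sellers receiving $10.8 (the $18 wedge).
Quantity falls by |ΔQ| = |222 − 200.4| = 21.6.
DWL = ½ · t · |ΔQ| = ½ · 18 · 21.6 = $194.4.

Deadweight loss = $194.4 hundred.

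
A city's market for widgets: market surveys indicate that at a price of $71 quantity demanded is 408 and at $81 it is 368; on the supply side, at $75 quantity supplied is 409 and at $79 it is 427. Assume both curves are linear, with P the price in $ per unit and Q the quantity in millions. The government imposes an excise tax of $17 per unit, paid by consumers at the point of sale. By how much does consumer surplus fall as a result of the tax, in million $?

Demand slope: (368 − 408)/(81 − 71) = -4, so Qd = 692 − 4P.
Supply slope: (427 − 409)/(79 − 75) = 4.5, so Qs = 4.5P + 71.5.
Without the tax, 692 − 4P = 4.5P + 71.5 gives 8.5P = 620.5, so P* = $73 and Q* = 400.
With the tax collected from consumers, demand (in seller-price terms) shifts: Qd = 692 − 4(P + 17).
Solving gives Q = 364 with consumers paying $82 and producers receiving $65 (the $17 wedge).
ΔCS is the trapezoid between Q = 364 and Q = 400 of height $9: ½ · (400 + 364) · 9 = $3438.

Consumer surplus falls by $3438 million.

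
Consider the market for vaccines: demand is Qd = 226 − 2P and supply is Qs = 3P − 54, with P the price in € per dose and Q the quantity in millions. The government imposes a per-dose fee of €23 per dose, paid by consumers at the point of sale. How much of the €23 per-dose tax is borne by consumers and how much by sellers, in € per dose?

Consumers bear €13.8 per dose; sellers bear €9.2 per dose.

Without the tax, 226 − 2P = 3P − 54 gives 5P = 280, so P* = €56 and Q* = 114.
With the tax collected from consumers, demand (in seller-price terms) shifts: Qd = 226 − 2(P + 23).
New equilibrium: consumers pay €69.8, sellers receive €46.8, Q = 86.4. (Wedge: Pb − Ps = 23.)
Burden on consumers: €13.8; on sellers: €9.2. (They sum to €23.)
The less price-elastic side of the market bears the larger share of a per-unit tax.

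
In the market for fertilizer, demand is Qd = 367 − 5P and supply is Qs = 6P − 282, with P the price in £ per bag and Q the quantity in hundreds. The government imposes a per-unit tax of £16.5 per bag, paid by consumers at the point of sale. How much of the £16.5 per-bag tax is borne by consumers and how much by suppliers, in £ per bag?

Consumers bear £9 per bag; suppliers bear £7.5 per bag.

Before the tax: set 367 − 5P = 6P − 282 → P* = £59, Q* = 72.
With the tax collected from consumers, demand (in seller-price terms) shifts: Qd = 367 − 5(P + 16.5).
New equilibrium: consumers pay £68, suppliers receive £51.5, Q = 27. (Wedge: Pb − Ps = 16.5.)
Burden on consumers: £9; on suppliers: £7.5. (They sum to £16.5.)
The less price-elastic side of the market bears the larger share of a per-unit tax.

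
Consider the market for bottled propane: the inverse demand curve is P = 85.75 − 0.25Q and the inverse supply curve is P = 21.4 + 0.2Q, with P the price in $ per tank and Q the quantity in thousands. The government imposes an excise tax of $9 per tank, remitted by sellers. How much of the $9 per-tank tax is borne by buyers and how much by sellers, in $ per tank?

Inverting to Q(P) form: Qd = 343 − 4P; Qs = 5P − 107.
Without the tax, 343 − 4P = 5P − 107 gives 9P = 450, so P* = $50 and Q* = 143.
With the tax collected from sellers, supply shifts: Qs = 5(P − 9) − 107.
Solving gives Q = 123 with buyers paying $55 and sellers receiving $46 (the $9 wedge).
Burden on buyers: $5; on sellers: $4. (They sum to $9.)
The less price-elastic side of the market bears the larger share of a per-unit tax.

Buyers bear $5 per tank; sellers bear $4 per tank.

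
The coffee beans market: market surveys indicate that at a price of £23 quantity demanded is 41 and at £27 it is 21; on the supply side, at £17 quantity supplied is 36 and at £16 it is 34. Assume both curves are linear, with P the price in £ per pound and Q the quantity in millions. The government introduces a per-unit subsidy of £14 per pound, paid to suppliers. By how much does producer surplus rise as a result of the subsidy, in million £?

Producer surplus rises by £560 million.

Demand slope: (21 − 41)/(27 − 23) = -5, so Qd = 156 − 5P.
Supply slope: (34 − 36)/(16 − 17) = 2, so Qs = 2P + 2.
Without the subsidy, 156 − 5P = 2P + 2 gives 7P = 154, so P* = £22 and Q* = 46.
With a per-unit subsidy paid to suppliers, each receives P + 14 per unit sold, so supply becomes Qs = 2(P + 14) + 2.
Solving gives Q = 66 with buyers paying £18 and suppliers receiving £32 (the £14 wedge).
ΔPS is the trapezoid between Q = 66 and Q = 46 of height £10: ½ · (46 + 66) · 10 = £560.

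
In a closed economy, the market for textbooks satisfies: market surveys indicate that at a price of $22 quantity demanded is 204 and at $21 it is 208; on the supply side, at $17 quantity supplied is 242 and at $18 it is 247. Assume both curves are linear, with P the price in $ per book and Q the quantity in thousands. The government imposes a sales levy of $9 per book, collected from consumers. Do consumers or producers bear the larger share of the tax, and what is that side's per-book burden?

Consumers bear the larger share: $5 per book.

Demand slope: (208 − 204)/(21 − 22) = -4, so Qd = 292 − 4P.
Supply slope: (247 − 242)/(18 − 17) = 5, so Qs = 5P + 157.
Without the tax, 292 − 4P = 5P + 157 gives 9P = 135, so P* = $15 and Q* = 232.
With the tax collected from consumers, demand (in seller-price terms) shifts: Qd = 292 − 4(P + 9).
New equilibrium: consumers pay $20, producers receive $11, Q = 212. (Wedge: Pb − Ps = 9.)
Per-book burden: consumers $5, producers $4.
Consumers take the larger share because demand is less price-elastic here (demand slope 4 vs supply slope 5).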